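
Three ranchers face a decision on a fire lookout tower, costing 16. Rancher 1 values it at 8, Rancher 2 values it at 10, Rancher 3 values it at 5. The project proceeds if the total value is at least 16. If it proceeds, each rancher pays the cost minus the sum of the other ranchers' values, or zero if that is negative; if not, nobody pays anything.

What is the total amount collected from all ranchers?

4

Total value 23 ≥ cost 16, so it is built.
Rancher 1: others sum to 15; max(0, 16 - 15) = 1.
Rancher 2: others sum to 13; max(0, 16 - 13) = 3.
Rancher 3: others sum to 18; max(0, 16 - 18) = 0.
Total collected = 1 + 3 + 0 = 4.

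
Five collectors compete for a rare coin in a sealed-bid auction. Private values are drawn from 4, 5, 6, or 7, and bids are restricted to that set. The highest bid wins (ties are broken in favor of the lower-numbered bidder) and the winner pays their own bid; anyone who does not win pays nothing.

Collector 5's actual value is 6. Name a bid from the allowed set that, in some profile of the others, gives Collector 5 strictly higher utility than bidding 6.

5

Suppose Collector 1 bids 4, Collector 2 bids 4, Collector 3 bids 4 and Collector 4 bids 4.
Bid 6: wins, pays 6, utility 6 - 6 = 0.
Bid 5: wins, pays 5, utility 6 - 5 = 1.
So bidding 5 beats truth here (1 > 0).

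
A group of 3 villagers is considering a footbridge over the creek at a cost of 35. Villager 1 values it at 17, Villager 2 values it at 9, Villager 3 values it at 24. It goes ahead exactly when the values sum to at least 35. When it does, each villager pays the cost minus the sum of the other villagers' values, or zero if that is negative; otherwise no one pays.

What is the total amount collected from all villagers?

Total value 50 ≥ cost 35, so it is built.
Villager 1: others sum to 33; max(0, 35 - 33) = 2.
Villager 2: others sum to 41; max(0, 35 - 41) = 0.
Villager 3: others sum to 26; max(0, 35 - 26) = 9.
Total collected = 2 + 0 + 9 = 11.

11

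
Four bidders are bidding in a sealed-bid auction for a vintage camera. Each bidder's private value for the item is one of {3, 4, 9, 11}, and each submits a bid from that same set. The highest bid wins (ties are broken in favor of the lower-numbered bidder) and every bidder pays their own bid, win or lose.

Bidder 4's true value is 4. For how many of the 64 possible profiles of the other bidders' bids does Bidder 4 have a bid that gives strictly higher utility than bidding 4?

63

Others bid (3, 3, 4): truth gives -4; bid 3 gives -3 > -4. Violating.
Others bid (3, 3, 9): truth gives -4; bid 3 gives -3 > -4. Violating.
Others bid (3, 3, 11): truth gives -4; bid 3 gives -3 > -4. Violating.
Others bid (3, 4, 3): truth gives -4; bid 3 gives -3 > -4. Violating.
Others bid (3, 3, 3): truth gives 0; no alternative beats it.
(Checking all 64 profiles: 63 have a profitable deviation, 1 does not.)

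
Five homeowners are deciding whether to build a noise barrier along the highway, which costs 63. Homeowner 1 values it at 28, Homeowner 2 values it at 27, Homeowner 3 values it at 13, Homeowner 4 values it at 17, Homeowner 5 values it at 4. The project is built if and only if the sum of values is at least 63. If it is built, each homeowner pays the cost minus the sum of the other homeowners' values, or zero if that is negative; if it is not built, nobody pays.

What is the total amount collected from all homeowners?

3

Total value 89 ≥ cost 63, so it is built.
Homeowner 1: others sum to 61; max(0, 63 - 61) = 2.
Homeowner 2: others sum to 62; max(0, 63 - 62) = 1.
Homeowner 3: others sum to 76; max(0, 63 - 76) = 0.
Homeowner 4: others sum to 72; max(0, 63 - 72) = 0.
Homeowner 5: others sum to 85; max(0, 63 - 85) = 0.
Total collected = 2 + 1 + 0 + 0 + 0 = 3.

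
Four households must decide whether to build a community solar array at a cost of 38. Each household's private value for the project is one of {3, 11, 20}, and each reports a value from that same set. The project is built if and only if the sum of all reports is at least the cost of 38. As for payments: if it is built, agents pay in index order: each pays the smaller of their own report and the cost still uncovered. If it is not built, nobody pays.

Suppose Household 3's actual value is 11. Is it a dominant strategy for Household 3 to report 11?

Consider the case where Household 1 reports 3, Household 2 reports 20 and Household 4 reports 20.
Truthful report 11: project built, pays 11, utility 11 - 11 = 0.
Report 3 instead: project built, pays 3, utility 11 - 3 = 8.
Since 8 > 0, reporting 3 is strictly better here, so truthful reporting is not dominant.

No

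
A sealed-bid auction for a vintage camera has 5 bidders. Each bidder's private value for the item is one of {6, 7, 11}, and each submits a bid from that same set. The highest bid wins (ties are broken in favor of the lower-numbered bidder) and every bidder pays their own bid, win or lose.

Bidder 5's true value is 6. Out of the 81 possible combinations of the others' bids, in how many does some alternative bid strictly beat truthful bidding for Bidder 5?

16

Others bid (6, 6, 6, 6): truth gives -6; bid 7 gives -1 > -6. Violating.
Others bid (6, 6, 6, 7): truth gives -6; bid 11 gives -5 > -6. Violating.
Others bid (6, 6, 7, 6): truth gives -6; bid 11 gives -5 > -6. Violating.
Others bid (6, 6, 7, 7): truth gives -6; bid 11 gives -5 > -6. Violating.
Others bid (6, 6, 6, 11): truth gives -6; no alternative beats it.
Others bid (6, 6, 7, 11): truth gives -6; no alternative beats it.
(Checking all 81 profiles: 16 have a profitable deviation, 65 do not.)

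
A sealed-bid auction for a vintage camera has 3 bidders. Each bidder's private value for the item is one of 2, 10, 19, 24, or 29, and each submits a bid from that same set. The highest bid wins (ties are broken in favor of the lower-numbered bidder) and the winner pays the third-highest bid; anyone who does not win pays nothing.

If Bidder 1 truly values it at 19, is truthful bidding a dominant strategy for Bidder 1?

No

Consider the case where Bidder 2 bids 2 and Bidder 3 bids 24.
Truthful bid 19: loses, pays 0, utility 0.
Bid 24 instead: wins, pays 2, utility 19 - 2 = 17.
Since 17 > 0, bidding 24 is strictly better here, so truthful bidding is not dominant.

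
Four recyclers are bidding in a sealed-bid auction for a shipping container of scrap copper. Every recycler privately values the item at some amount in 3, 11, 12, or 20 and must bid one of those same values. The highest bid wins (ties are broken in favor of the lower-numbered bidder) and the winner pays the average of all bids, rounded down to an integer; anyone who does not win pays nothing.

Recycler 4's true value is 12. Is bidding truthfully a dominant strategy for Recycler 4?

No

Consider the case where Recycler 1 bids 3, Recycler 2 bids 3 and Recycler 3 bids 12.
Truthful bid 12: loses, pays 0, utility 0.
Bid 20 instead: wins, pays 9, utility 12 - 9 = 3.
Since 3 > 0, bidding 20 is strictly better here, so truthful bidding is not dominant.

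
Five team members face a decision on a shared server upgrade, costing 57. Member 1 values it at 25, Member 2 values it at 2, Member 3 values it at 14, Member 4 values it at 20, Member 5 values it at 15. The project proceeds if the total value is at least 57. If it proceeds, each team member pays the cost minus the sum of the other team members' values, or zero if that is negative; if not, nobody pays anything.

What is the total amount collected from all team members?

Total value 76 ≥ cost 57, so it is built.
Member 1: others sum to 51; max(0, 57 - 51) = 6.
Member 2: others sum to 74; max(0, 57 - 74) = 0.
Member 3: others sum to 62; max(0, 57 - 62) = 0.
Member 4: others sum to 56; max(0, 57 - 56) = 1.
Member 5: others sum to 61; max(0, 57 - 61) = 0.
Total collected = 6 + 0 + 0 + 1 + 0 = 7.

7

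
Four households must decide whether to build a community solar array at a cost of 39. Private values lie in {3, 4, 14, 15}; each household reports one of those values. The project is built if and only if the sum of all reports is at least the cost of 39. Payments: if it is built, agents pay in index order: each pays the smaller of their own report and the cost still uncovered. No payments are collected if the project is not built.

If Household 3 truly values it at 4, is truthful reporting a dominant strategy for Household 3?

Consider the case where Household 1 reports 14, Household 2 reports 14 and Household 4 reports 14.
Truthful report 4: project built, pays 4, utility 4 - 4 = 0.
Report 3 instead: project built, pays 3, utility 4 - 3 = 1.
Since 1 > 0, reporting 3 is strictly better here, so truthful reporting is not dominant.

No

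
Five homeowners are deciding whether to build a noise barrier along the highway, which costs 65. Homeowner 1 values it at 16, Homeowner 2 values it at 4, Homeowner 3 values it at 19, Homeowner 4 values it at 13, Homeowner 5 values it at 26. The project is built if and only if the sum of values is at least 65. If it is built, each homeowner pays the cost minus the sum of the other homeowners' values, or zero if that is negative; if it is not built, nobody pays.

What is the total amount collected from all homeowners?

22

Total value 78 ≥ cost 65, so it is built.
Homeowner 1: others sum to 62; max(0, 65 - 62) = 3.
Homeowner 2: others sum to 74; max(0, 65 - 74) = 0.
Homeowner 3: others sum to 59; max(0, 65 - 59) = 6.
Homeowner 4: others sum to 65; max(0, 65 - 65) = 0.
Homeowner 5: others sum to 52; max(0, 65 - 52) = 13.
Total collected = 3 + 0 + 6 + 0 + 13 = 22.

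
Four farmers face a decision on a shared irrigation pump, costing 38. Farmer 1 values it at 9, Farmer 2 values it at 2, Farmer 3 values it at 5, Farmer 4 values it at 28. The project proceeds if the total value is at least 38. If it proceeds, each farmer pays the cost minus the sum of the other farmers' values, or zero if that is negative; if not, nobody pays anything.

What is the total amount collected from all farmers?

Total value 44 ≥ cost 38, so it is built.
Farmer 1: others sum to 35; max(0, 38 - 35) = 3.
Farmer 2: others sum to 42; max(0, 38 - 42) = 0.
Farmer 3: others sum to 39; max(0, 38 - 39) = 0.
Farmer 4: others sum to 16; max(0, 38 - 16) = 22.
Total collected = 3 + 0 + 0 + 22 = 25.

25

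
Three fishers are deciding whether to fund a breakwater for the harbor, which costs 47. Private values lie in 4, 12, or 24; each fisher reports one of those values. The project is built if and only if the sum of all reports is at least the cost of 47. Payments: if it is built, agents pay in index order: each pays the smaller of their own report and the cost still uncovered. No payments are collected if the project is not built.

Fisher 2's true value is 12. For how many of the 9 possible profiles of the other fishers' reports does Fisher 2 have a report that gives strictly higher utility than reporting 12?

Others report (24, 24): truth gives 0; report 4 gives 8 > 0. Violating.
Others report (4, 4): truth gives 0; no alternative beats it.
Others report (4, 12): truth gives 0; no alternative beats it.
(Checking all 9 profiles: 1 has a profitable deviation, 8 do not.)

1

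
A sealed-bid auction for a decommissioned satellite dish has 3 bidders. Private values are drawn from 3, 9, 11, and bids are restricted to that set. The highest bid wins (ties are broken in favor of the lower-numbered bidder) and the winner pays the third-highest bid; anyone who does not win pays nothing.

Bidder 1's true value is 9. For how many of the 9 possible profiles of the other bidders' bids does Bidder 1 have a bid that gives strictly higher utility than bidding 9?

Others bid (3, 11): truth gives 0; bid 11 gives 6 > 0. Violating.
Others bid (11, 3): truth gives 0; bid 11 gives 6 > 0. Violating.
Others bid (3, 3): truth gives 6; no alternative beats it.
Others bid (3, 9): truth gives 6; no alternative beats it.
(Checking all 9 profiles: 2 have a profitable deviation, 7 do not.)

2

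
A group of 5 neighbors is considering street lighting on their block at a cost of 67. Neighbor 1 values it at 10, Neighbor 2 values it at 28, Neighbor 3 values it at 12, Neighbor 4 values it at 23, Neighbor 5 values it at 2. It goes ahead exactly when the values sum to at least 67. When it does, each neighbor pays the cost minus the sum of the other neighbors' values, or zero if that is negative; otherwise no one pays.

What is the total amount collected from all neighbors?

Total value 75 ≥ cost 67, so it is built.
Neighbor 1: others sum to 65; max(0, 67 - 65) = 2.
Neighbor 2: others sum to 47; max(0, 67 - 47) = 20.
Neighbor 3: others sum to 63; max(0, 67 - 63) = 4.
Neighbor 4: others sum to 52; max(0, 67 - 52) = 15.
Neighbor 5: others sum to 73; max(0, 67 - 73) = 0.
Total collected = 2 + 20 + 4 + 15 + 0 = 41.

41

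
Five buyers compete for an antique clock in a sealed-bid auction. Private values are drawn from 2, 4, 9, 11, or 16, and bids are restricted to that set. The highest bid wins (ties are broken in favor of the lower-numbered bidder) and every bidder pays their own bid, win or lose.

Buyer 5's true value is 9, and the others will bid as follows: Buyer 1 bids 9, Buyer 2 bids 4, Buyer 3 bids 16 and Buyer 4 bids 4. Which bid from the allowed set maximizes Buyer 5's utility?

2

Bid 2: loses but pays 2, utility -2.
Bid 4: loses but pays 4, utility -4.
Bid 9: loses but pays 9, utility -9.
Bid 11: loses but pays 11, utility -11.
Bid 16: loses but pays 16, utility -16.
The best choice is 2 with utility -2.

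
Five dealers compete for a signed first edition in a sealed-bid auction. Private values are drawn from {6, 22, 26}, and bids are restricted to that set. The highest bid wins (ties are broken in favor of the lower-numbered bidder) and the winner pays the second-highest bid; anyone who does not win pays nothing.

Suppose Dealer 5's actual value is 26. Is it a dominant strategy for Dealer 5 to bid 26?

Check each profile of the others' bids and compare truth against every alternative bid.
Others bid (6, 6, 6, 22): truth gives 4, best alternative gives 0.
Others bid (6, 6, 22, 6): truth gives 4, best alternative gives 0.
Others bid (6, 6, 22, 22): truth gives 4, best alternative gives 0.
Others bid (6, 22, 6, 6): truth gives 4, best alternative gives 0.
Others bid (6, 22, 6, 22): truth gives 4, best alternative gives 0.
Others bid (6, 22, 22, 6): truth gives 4, best alternative gives 0.
(Remaining 75 profiles checked similarly; truth is weakly best in each.)
In every case the truthful bid is at least as good as any alternative, so it is a dominant strategy.

Yes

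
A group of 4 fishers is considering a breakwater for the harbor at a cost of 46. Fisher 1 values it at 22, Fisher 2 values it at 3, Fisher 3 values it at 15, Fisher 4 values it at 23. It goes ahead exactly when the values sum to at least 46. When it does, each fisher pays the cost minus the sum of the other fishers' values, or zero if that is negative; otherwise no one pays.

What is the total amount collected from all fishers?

Total value 63 ≥ cost 46, so it is built.
Fisher 1: others sum to 41; max(0, 46 - 41) = 5.
Fisher 2: others sum to 60; max(0, 46 - 60) = 0.
Fisher 3: others sum to 48; max(0, 46 - 48) = 0.
Fisher 4: others sum to 40; max(0, 46 - 40) = 6.
Total collected = 5 + 0 + 0 + 6 = 11.

11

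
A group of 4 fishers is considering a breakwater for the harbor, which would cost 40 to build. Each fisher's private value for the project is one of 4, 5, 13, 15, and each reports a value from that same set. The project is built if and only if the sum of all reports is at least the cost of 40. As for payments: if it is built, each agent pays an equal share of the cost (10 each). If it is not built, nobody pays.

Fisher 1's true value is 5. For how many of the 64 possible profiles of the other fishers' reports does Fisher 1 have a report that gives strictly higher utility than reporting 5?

3

Others report (5, 15, 15): truth gives -5; report 4 gives 0 > -5. Violating.
Others report (15, 5, 15): truth gives -5; report 4 gives 0 > -5. Violating.
Others report (15, 15, 5): truth gives -5; report 4 gives 0 > -5. Violating.
Others report (4, 4, 4): truth gives 0; no alternative beats it.
Others report (4, 4, 5): truth gives 0; no alternative beats it.
(Checking all 64 profiles: 3 have a profitable deviation, 61 do not.)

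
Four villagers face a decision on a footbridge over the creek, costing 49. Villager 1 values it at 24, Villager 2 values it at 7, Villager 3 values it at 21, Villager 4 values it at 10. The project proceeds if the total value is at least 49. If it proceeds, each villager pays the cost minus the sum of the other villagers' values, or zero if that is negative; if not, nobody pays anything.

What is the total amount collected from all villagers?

19

Total value 62 ≥ cost 49, so it is built.
Villager 1: others sum to 38; max(0, 49 - 38) = 11.
Villager 2: others sum to 55; max(0, 49 - 55) = 0.
Villager 3: others sum to 41; max(0, 49 - 41) = 8.
Villager 4: others sum to 52; max(0, 49 - 52) = 0.
Total collected = 11 + 0 + 8 + 0 = 19.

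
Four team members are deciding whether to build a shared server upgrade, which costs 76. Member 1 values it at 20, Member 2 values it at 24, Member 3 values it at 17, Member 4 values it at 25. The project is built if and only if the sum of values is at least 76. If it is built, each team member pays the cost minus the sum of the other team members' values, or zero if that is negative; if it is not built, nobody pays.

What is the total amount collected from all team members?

46

Total value 86 ≥ cost 76, so it is built.
Member 1: others sum to 66; max(0, 76 - 66) = 10.
Member 2: others sum to 62; max(0, 76 - 62) = 14.
Member 3: others sum to 69; max(0, 76 - 69) = 7.
Member 4: others sum to 61; max(0, 76 - 61) = 15.
Total collected = 10 + 14 + 7 + 15 = 46.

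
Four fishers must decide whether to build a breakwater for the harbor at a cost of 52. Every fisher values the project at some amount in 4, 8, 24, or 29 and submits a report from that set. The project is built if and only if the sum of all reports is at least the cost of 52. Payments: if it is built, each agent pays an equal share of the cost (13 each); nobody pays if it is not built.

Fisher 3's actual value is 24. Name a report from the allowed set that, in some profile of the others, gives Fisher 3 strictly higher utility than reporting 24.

29

Suppose Fisher 1 reports 8, Fisher 2 reports 8 and Fisher 4 reports 8.
Report 24: project not built, utility 0.
Report 29: project built, pays 13, utility 24 - 13 = 11.
So reporting 29 beats truth here (11 > 0).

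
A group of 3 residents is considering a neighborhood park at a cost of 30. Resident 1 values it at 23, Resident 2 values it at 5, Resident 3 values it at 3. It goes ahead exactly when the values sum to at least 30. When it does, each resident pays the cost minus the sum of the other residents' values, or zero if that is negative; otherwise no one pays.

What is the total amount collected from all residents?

28

Total value 31 ≥ cost 30, so it is built.
Resident 1: others sum to 8; max(0, 30 - 8) = 22.
Resident 2: others sum to 26; max(0, 30 - 26) = 4.
Resident 3: others sum to 28; max(0, 30 - 28) = 2.
Total collected = 22 + 4 + 2 = 28.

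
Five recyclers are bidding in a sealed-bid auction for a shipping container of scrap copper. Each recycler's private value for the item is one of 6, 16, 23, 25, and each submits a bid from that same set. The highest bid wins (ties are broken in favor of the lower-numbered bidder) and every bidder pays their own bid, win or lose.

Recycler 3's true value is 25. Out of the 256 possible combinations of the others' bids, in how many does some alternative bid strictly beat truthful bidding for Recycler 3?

Others bid (6, 6, 6, 6): truth gives 0; bid 16 gives 9 > 0. Violating.
Others bid (6, 6, 6, 16): truth gives 0; bid 16 gives 9 > 0. Violating.
Others bid (6, 6, 6, 23): truth gives 0; bid 23 gives 2 > 0. Violating.
Others bid (6, 6, 16, 6): truth gives 0; bid 16 gives 9 > 0. Violating.
Others bid (6, 6, 6, 25): truth gives 0; no alternative beats it.
Others bid (6, 6, 16, 25): truth gives 0; no alternative beats it.
(Checking all 256 profiles: 148 have a profitable deviation, 108 do not.)

148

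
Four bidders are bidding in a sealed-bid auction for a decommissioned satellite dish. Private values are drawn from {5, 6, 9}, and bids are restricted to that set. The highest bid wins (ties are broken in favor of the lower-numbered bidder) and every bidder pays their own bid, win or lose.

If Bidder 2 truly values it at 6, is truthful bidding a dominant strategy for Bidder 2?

Consider the case where Bidder 1 bids 5, Bidder 3 bids 5 and Bidder 4 bids 9.
Truthful bid 6: loses but pays 6, utility -6.
Bid 5 instead: loses but pays 5, utility -5.
Since -5 > -6, bidding 5 is strictly better here, so truthful bidding is not dominant.

No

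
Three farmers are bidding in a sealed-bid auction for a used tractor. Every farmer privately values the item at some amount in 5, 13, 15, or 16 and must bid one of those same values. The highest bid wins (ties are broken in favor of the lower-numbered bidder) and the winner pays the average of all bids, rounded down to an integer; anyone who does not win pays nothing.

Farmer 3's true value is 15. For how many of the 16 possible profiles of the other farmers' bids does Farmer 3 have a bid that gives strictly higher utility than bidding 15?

Others bid (5, 5): truth gives 7; bid 13 gives 8 > 7. Violating.
Others bid (5, 15): truth gives 0; bid 16 gives 3 > 0. Violating.
Others bid (13, 15): truth gives 0; bid 16 gives 1 > 0. Violating.
Others bid (15, 5): truth gives 0; bid 16 gives 3 > 0. Violating.
Others bid (5, 13): truth gives 4; no alternative beats it.
Others bid (5, 16): truth gives 0; no alternative beats it.
(Checking all 16 profiles: 5 have a profitable deviation, 11 do not.)

5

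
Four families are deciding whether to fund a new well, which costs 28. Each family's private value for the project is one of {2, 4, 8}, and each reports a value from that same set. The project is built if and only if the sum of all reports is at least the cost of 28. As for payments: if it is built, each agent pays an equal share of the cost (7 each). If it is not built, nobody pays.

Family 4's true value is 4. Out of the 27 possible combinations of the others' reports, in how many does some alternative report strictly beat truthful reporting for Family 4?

Others report (8, 8, 8): truth gives -3; report 2 gives 0 > -3. Violating.
Others report (2, 2, 2): truth gives 0; no alternative beats it.
Others report (2, 2, 4): truth gives 0; no alternative beats it.
(Checking all 27 profiles: 1 has a profitable deviation, 26 do not.)

1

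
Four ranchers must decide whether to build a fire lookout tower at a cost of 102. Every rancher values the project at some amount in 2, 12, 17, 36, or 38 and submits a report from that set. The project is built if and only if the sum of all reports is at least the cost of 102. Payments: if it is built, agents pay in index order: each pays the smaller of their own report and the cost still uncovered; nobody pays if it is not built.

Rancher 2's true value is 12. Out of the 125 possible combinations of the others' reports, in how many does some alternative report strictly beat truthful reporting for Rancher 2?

Others report (36, 36, 36): truth gives 0; report 2 gives 10 > 0. Violating.
Others report (36, 36, 38): truth gives 0; report 2 gives 10 > 0. Violating.
Others report (36, 38, 36): truth gives 0; report 2 gives 10 > 0. Violating.
Others report (36, 38, 38): truth gives 0; report 2 gives 10 > 0. Violating.
Others report (2, 2, 2): truth gives 0; no alternative beats it.
Others report (2, 2, 12): truth gives 0; no alternative beats it.
(Checking all 125 profiles: 8 have a profitable deviation, 117 do not.)

8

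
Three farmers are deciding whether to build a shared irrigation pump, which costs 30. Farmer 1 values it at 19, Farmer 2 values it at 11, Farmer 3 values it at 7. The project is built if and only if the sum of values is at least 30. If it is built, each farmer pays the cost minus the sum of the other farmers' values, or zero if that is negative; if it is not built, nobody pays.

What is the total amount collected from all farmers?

16

Total value 37 ≥ cost 30, so it is built.
Farmer 1: others sum to 18; max(0, 30 - 18) = 12.
Farmer 2: others sum to 26; max(0, 30 - 26) = 4.
Farmer 3: others sum to 30; max(0, 30 - 30) = 0.
Total collected = 12 + 4 + 0 = 16.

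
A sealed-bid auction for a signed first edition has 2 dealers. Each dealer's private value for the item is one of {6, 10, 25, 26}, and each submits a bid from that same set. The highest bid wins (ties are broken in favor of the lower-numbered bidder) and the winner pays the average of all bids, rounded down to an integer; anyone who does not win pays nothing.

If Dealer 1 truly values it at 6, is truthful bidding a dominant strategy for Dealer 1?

Check each profile of the others' bids and compare truth against every alternative bid.
Others bid (10): truth gives 0, best alternative gives -4.
Others bid (6): truth gives 0, best alternative gives -2.
Others bid (25): truth gives 0, best alternative gives 0.
Others bid (26): truth gives 0, best alternative gives 0.
In every case the truthful bid is at least as good as any alternative, so it is a dominant strategy.

Yes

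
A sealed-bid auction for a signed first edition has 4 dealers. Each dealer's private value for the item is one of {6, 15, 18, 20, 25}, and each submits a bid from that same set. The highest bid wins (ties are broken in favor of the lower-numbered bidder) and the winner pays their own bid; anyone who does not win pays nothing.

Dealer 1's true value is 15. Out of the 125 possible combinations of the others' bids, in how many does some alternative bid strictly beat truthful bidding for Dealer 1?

1

Others bid (6, 6, 6): truth gives 0; bid 6 gives 9 > 0. Violating.
Others bid (6, 6, 15): truth gives 0; no alternative beats it.
Others bid (6, 6, 18): truth gives 0; no alternative beats it.
(Checking all 125 profiles: 1 has a profitable deviation, 124 do not.)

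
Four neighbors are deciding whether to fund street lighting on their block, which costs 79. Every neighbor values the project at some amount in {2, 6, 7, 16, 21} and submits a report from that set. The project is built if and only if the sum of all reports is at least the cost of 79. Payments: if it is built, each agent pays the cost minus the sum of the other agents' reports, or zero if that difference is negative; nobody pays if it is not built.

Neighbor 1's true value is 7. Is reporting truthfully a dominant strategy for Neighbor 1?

Yes

Check each profile of the others' reports and compare truth against every alternative report.
Others report (2, 2, 2): truth gives 0, best alternative gives 0.
Others report (2, 2, 6): truth gives 0, best alternative gives 0.
Others report (2, 2, 7): truth gives 0, best alternative gives 0.
Others report (2, 2, 16): truth gives 0, best alternative gives 0.
Others report (2, 2, 21): truth gives 0, best alternative gives 0.
Others report (2, 6, 2): truth gives 0, best alternative gives 0.
(Remaining 119 profiles checked similarly; truth is weakly best in each.)
In every case the truthful report is at least as good as any alternative, so it is a dominant strategy.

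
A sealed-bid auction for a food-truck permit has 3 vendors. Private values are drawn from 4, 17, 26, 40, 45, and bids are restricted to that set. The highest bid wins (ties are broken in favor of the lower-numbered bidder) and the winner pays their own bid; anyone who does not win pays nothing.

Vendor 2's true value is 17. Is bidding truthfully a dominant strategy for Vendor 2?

Check each profile of the others' bids and compare truth against every alternative bid.
Others bid (4, 4): truth gives 0, best alternative gives 0.
Others bid (4, 17): truth gives 0, best alternative gives 0.
Others bid (4, 26): truth gives 0, best alternative gives 0.
Others bid (4, 40): truth gives 0, best alternative gives 0.
Others bid (4, 45): truth gives 0, best alternative gives 0.
Others bid (17, 4): truth gives 0, best alternative gives 0.
(Remaining 19 profiles checked similarly; truth is weakly best in each.)
In every case the truthful bid is at least as good as any alternative, so it is a dominant strategy.

Yes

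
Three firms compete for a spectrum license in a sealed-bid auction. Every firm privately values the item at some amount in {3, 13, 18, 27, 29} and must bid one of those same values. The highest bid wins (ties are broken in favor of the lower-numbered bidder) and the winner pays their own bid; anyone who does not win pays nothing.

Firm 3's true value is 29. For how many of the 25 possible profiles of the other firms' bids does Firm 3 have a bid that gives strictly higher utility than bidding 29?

9

Others bid (3, 3): truth gives 0; bid 13 gives 16 > 0. Violating.
Others bid (3, 13): truth gives 0; bid 18 gives 11 > 0. Violating.
Others bid (3, 18): truth gives 0; bid 27 gives 2 > 0. Violating.
Others bid (13, 3): truth gives 0; bid 18 gives 11 > 0. Violating.
Others bid (3, 27): truth gives 0; no alternative beats it.
Others bid (3, 29): truth gives 0; no alternative beats it.
(Checking all 25 profiles: 9 have a profitable deviation, 16 do not.)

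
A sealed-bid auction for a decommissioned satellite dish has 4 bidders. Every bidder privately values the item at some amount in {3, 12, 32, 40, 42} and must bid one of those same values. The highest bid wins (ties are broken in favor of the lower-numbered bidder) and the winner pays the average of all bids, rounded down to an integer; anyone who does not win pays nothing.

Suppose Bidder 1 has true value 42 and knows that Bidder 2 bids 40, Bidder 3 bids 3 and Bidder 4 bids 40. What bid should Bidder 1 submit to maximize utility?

Bid 3: loses, pays 0, utility 0.
Bid 12: loses, pays 0, utility 0.
Bid 32: loses, pays 0, utility 0.
Bid 40: wins, pays 30, utility 42 - 30 = 12.
Bid 42: wins, pays 31, utility 42 - 31 = 11.
The best choice is 40 with utility 12.

40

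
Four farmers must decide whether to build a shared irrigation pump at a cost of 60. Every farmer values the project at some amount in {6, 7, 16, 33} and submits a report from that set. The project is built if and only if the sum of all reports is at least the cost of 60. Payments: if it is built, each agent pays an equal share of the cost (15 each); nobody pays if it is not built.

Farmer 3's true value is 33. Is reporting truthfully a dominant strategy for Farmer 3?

Check each profile of the others' reports and compare truth against every alternative report.
Others report (6, 6, 16): truth gives 18, best alternative gives 0.
Others report (6, 7, 16): truth gives 18, best alternative gives 0.
Others report (6, 16, 6): truth gives 18, best alternative gives 0.
Others report (6, 16, 7): truth gives 18, best alternative gives 0.
Others report (6, 16, 16): truth gives 18, best alternative gives 0.
Others report (7, 6, 16): truth gives 18, best alternative gives 0.
(Remaining 58 profiles checked similarly; truth is weakly best in each.)
In every case the truthful report is at least as good as any alternative, so it is a dominant strategy.

Yes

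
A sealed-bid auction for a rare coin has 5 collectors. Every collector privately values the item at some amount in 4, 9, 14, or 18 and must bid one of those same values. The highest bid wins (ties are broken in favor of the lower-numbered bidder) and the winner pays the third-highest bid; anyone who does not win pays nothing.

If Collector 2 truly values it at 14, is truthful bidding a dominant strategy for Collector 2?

Consider the case where Collector 1 bids 4, Collector 3 bids 4, Collector 4 bids 4 and Collector 5 bids 18.
Truthful bid 14: loses, pays 0, utility 0.
Bid 18 instead: wins, pays 4, utility 14 - 4 = 10.
Since 10 > 0, bidding 18 is strictly better here, so truthful bidding is not dominant.

No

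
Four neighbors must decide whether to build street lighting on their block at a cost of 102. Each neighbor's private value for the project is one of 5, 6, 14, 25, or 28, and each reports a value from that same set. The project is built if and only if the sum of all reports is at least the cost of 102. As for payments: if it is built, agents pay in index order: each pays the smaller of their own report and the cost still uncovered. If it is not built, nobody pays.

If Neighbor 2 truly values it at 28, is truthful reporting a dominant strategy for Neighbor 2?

Consider the case where Neighbor 1 reports 25, Neighbor 3 reports 25 and Neighbor 4 reports 28.
Truthful report 28: project built, pays 28, utility 28 - 28 = 0.
Report 25 instead: project built, pays 25, utility 28 - 25 = 3.
Since 3 > 0, reporting 25 is strictly better here, so truthful reporting is not dominant.

No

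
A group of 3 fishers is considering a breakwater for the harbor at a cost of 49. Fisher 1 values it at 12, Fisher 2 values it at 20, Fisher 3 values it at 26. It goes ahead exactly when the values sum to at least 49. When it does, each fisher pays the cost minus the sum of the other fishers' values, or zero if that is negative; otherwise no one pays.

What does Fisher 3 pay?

17

Total value 58 ≥ cost 49, so the project is built.
The other fishers' values sum to 32.
Cost minus that sum is 49 - 32 = 17.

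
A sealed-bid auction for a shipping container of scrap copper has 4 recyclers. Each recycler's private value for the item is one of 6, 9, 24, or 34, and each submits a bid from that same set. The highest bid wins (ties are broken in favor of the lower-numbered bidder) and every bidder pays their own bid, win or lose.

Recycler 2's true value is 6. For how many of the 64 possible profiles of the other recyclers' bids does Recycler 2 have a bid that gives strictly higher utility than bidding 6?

Others bid (6, 6, 6): truth gives -6; bid 9 gives -3 > -6. Violating.
Others bid (6, 6, 9): truth gives -6; bid 9 gives -3 > -6. Violating.
Others bid (6, 9, 6): truth gives -6; bid 9 gives -3 > -6. Violating.
Others bid (6, 9, 9): truth gives -6; bid 9 gives -3 > -6. Violating.
Others bid (6, 6, 24): truth gives -6; no alternative beats it.
Others bid (6, 6, 34): truth gives -6; no alternative beats it.
(Checking all 64 profiles: 4 have a profitable deviation, 60 do not.)

4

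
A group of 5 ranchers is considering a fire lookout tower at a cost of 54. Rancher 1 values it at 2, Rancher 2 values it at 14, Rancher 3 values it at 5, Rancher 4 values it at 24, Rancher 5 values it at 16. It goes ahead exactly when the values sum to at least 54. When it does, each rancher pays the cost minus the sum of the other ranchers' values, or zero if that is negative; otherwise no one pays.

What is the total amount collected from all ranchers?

Total value 61 ≥ cost 54, so it is built.
Rancher 1: others sum to 59; max(0, 54 - 59) = 0.
Rancher 2: others sum to 47; max(0, 54 - 47) = 7.
Rancher 3: others sum to 56; max(0, 54 - 56) = 0.
Rancher 4: others sum to 37; max(0, 54 - 37) = 17.
Rancher 5: others sum to 45; max(0, 54 - 45) = 9.
Total collected = 0 + 7 + 0 + 17 + 9 = 33.

33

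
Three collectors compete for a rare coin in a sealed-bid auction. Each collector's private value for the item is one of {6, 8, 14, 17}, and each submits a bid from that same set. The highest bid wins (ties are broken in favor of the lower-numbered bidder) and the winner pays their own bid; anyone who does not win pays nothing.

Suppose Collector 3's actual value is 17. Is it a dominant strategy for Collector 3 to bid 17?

Consider the case where Collector 1 bids 6 and Collector 2 bids 6.
Truthful bid 17: wins, pays 17, utility 17 - 17 = 0.
Bid 8 instead: wins, pays 8, utility 17 - 8 = 9.
Since 9 > 0, bidding 8 is strictly better here, so truthful bidding is not dominant.

No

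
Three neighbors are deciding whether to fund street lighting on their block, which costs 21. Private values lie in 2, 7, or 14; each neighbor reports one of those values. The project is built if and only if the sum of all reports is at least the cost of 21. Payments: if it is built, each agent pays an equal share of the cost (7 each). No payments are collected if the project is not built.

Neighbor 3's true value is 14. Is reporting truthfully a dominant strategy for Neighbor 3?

Check each profile of the others' reports and compare truth against every alternative report.
Others report (2, 7): truth gives 7, best alternative gives 0.
Others report (7, 2): truth gives 7, best alternative gives 0.
Others report (2, 14): truth gives 7, best alternative gives 7.
Others report (7, 7): truth gives 7, best alternative gives 7.
Others report (7, 14): truth gives 7, best alternative gives 7.
Others report (14, 2): truth gives 7, best alternative gives 7.
(Remaining 3 profiles checked similarly; truth is weakly best in each.)
In every case the truthful report is at least as good as any alternative, so it is a dominant strategy.

Yes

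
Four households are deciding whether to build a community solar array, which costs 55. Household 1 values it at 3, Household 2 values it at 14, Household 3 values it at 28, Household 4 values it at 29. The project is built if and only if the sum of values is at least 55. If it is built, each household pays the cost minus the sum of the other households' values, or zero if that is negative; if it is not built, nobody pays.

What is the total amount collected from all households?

Total value 74 ≥ cost 55, so it is built.
Household 1: others sum to 71; max(0, 55 - 71) = 0.
Household 2: others sum to 60; max(0, 55 - 60) = 0.
Household 3: others sum to 46; max(0, 55 - 46) = 9.
Household 4: others sum to 45; max(0, 55 - 45) = 10.
Total collected = 0 + 0 + 9 + 10 = 19.

19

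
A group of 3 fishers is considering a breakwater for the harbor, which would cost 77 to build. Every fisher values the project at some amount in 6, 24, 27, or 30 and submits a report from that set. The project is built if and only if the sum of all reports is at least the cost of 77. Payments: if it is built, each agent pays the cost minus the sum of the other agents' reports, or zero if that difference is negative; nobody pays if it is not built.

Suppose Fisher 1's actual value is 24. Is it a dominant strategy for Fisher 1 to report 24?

Yes

Check each profile of the others' reports and compare truth against every alternative report.
Others report (30, 30): truth gives 7, best alternative gives 7.
Others report (27, 30): truth gives 4, best alternative gives 4.
Others report (30, 27): truth gives 4, best alternative gives 4.
Others report (24, 30): truth gives 1, best alternative gives 1.
Others report (27, 27): truth gives 1, best alternative gives 1.
Others report (30, 24): truth gives 1, best alternative gives 1.
(Remaining 10 profiles checked similarly; truth is weakly best in each.)
In every case the truthful report is at least as good as any alternative, so it is a dominant strategy.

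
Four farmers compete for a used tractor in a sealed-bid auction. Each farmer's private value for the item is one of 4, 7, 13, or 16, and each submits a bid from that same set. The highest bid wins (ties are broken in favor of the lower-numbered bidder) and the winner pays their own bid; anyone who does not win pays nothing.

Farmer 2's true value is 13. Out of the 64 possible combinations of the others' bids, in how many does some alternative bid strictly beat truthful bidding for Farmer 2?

Others bid (4, 4, 4): truth gives 0; bid 7 gives 6 > 0. Violating.
Others bid (4, 4, 7): truth gives 0; bid 7 gives 6 > 0. Violating.
Others bid (4, 7, 4): truth gives 0; bid 7 gives 6 > 0. Violating.
Others bid (4, 7, 7): truth gives 0; bid 7 gives 6 > 0. Violating.
Others bid (4, 4, 13): truth gives 0; no alternative beats it.
Others bid (4, 4, 16): truth gives 0; no alternative beats it.
(Checking all 64 profiles: 4 have a profitable deviation, 60 do not.)

4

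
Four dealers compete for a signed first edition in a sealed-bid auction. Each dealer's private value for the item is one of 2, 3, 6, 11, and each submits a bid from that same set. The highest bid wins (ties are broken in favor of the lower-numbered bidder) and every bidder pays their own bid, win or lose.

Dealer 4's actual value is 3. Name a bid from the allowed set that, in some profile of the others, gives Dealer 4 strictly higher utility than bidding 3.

Suppose Dealer 1 bids 2, Dealer 2 bids 2 and Dealer 3 bids 3.
Bid 3: loses but pays 3, utility -3.
Bid 2: loses but pays 2, utility -2.
So bidding 2 beats truth here (-2 > -3).

2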